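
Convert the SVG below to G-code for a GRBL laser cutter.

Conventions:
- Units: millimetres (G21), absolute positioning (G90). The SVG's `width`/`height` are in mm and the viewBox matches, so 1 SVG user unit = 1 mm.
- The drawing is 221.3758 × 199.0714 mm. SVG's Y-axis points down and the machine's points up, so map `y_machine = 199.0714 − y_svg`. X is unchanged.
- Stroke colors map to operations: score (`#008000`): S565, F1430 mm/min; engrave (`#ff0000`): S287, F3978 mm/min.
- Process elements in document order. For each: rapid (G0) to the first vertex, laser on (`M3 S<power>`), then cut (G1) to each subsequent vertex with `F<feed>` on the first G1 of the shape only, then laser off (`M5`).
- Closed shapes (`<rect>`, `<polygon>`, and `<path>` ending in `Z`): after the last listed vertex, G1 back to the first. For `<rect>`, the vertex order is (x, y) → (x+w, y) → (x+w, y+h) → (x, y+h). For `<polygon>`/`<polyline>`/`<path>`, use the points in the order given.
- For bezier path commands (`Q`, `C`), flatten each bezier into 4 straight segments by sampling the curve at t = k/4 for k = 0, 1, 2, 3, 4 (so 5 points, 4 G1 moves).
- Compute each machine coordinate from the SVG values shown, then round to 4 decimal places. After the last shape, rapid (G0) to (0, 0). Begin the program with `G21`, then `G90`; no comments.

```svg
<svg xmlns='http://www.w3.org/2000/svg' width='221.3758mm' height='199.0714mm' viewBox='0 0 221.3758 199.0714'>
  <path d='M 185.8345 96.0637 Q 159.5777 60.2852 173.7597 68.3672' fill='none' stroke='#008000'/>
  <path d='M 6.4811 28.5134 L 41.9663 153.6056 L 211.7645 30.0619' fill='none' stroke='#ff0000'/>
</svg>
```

viewBox `0 0 221.3758 199.0714` with mm width/height → 1 unit = 1 mm. Flip: y_m = 199.0714 − y_svg.

**Shape 1** — `<path>` quadratic bezier, stroke `#008000` → score (S565, F1430). Control points (SVG): P0=(185.8345,96.0637), P1=(159.5777,60.2852), P2=(173.7597,68.3672); sampled at t=k/4. Machine vertices: (185.8345,103.0077) → (175.2335,118.1557) → (169.6874,127.8211) → (169.1961,132.0039) → (173.7597,130.7042). Open path.

**Shape 2** — `<path>` open polyline, stroke `#ff0000` → engrave (S287, F3978). Machine vertices: (6.4811,170.5580) → (41.9663,45.4658) → (211.7645,169.0095). Open path.

G21
G90
G0 X185.8345 Y103.0077
M3 S565
G1 X175.2335 Y118.1557 F1430
G1 X169.6874 Y127.8211
G1 X169.1961 Y132.0039
G1 X173.7597 Y130.7042
M5
G0 X6.4811 Y170.5580
M3 S287
G1 X41.9663 Y45.4658 F3978
G1 X211.7645 Y169.0095
M5
G0 X0.0000 Y0.0000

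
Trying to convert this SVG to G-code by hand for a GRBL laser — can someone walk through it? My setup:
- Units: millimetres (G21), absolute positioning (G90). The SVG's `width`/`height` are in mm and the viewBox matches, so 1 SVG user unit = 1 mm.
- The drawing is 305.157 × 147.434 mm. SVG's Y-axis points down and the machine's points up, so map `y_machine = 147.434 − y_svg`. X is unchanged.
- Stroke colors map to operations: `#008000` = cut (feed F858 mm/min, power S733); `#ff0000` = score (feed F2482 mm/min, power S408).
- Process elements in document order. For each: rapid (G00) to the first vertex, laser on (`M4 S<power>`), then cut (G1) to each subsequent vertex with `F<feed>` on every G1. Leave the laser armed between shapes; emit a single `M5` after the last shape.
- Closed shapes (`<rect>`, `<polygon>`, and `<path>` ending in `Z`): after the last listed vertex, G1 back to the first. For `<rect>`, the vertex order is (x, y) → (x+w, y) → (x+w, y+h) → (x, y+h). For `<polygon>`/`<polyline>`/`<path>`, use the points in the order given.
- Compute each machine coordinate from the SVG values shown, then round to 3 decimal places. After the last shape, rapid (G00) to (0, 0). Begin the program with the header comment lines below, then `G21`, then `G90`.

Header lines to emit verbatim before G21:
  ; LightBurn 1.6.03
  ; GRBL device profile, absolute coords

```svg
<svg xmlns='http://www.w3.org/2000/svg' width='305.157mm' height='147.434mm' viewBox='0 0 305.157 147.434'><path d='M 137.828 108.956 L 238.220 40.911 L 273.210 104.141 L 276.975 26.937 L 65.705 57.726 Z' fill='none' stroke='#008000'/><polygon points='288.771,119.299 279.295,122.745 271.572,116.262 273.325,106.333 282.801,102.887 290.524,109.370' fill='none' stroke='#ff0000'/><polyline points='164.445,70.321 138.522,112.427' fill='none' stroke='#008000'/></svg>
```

1 u = 1 mm; y_m = 147.434 − y.

[1] `<path>` closed polygon, #008000→cut S733 F858: (137.828,38.478) → (238.220,106.523) → (273.210,43.293) → (276.975,120.497) → (65.705,89.708) → (137.828,38.478) (closed)

[2] `<polygon>` regular polygon, #ff0000→score S408 F2482: (288.771,28.135) → (279.295,24.689) → (271.572,31.172) → (273.325,41.101) → (282.801,44.547) → (290.524,38.064) → (288.771,28.135) (closed)

[3] `<polyline>` line segment, #008000→cut S733 F858: (164.445,77.113) → (138.522,35.007)

; LightBurn 1.6.03
; GRBL device profile, absolute coords
G21
G90
G00 X137.828 Y38.478
M4 S733
G1 X238.220 Y106.523 F858
G1 X273.210 Y43.293 F858
G1 X276.975 Y120.497 F858
G1 X65.705 Y89.708 F858
G1 X137.828 Y38.478 F858
G00 X288.771 Y28.135
M4 S408
G1 X279.295 Y24.689 F2482
G1 X271.572 Y31.172 F2482
G1 X273.325 Y41.101 F2482
G1 X282.801 Y44.547 F2482
G1 X290.524 Y38.064 F2482
G1 X288.771 Y28.135 F2482
G00 X164.445 Y77.113
M4 S733
G1 X138.522 Y35.007 F858
M5
G00 X0.000 Y0.000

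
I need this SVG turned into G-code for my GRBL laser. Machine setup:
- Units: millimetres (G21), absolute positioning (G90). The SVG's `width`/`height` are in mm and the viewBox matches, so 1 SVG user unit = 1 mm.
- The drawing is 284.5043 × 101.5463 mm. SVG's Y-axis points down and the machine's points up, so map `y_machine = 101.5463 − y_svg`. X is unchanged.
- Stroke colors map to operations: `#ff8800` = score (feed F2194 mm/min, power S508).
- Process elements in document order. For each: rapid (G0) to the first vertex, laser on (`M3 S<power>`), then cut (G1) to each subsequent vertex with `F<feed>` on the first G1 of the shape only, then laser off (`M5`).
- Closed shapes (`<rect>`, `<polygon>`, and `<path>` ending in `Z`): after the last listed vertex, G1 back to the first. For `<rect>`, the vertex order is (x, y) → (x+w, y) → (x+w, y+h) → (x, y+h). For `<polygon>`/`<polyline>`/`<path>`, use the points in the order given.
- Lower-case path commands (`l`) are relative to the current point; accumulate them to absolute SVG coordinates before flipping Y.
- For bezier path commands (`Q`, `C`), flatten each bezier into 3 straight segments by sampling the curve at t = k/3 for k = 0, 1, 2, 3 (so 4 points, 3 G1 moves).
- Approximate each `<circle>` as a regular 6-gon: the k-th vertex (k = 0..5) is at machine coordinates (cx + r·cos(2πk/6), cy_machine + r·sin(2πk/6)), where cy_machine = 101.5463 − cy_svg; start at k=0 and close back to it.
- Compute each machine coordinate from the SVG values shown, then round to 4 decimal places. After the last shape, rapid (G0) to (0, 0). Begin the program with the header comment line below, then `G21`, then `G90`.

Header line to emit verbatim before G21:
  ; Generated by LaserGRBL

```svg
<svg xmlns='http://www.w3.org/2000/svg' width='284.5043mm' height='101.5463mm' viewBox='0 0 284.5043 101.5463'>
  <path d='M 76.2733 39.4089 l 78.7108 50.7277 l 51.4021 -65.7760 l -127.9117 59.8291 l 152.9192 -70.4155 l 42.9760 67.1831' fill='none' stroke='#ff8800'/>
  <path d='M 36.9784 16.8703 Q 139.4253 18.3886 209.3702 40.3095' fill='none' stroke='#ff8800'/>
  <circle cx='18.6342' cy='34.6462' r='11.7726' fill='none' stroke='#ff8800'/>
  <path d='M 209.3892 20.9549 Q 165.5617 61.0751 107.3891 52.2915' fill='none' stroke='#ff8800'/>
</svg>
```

Since the viewBox matches the mm dimensions, user units are millimetres directly. The only transform is the Y-flip y_m = 101.5463 − y_svg.

Shape 1 is a open polyline drawn with `<path>`. Its stroke #ff8800 means score at S508, F2194. After flipping Y the toolpath is (76.2733,62.1374) → (154.9841,11.4097) → (206.3862,77.1857) → (78.4745,17.3566) → (231.3937,87.7721) → (274.3697,20.5890).

Shape 2 is a quadratic bezier drawn with `<path>`. Its stroke #ff8800 means score at S508, F2194. After flipping Y the toolpath is (36.9784,84.6760) → (101.6650,81.3968) → (159.1289,73.5838) → (209.3702,61.2368).

Shape 3 is a circle drawn with `<circle>`. Its stroke #ff8800 means score at S508, F2194. After flipping Y the toolpath is (30.4068,66.9001) → (24.5205,77.0955) → (12.7479,77.0955) → (6.8616,66.9001) → (12.7479,56.7047) → (24.5205,56.7047) → (30.4068,66.9001), returning to the start.

Shape 4 is a quadratic bezier drawn with `<path>`. Its stroke #ff8800 means score at S508, F2194. After flipping Y the toolpath is (209.3892,80.5914) → (178.5770,59.2784) → (144.5769,48.8328) → (107.3891,49.2548).

; Generated by LaserGRBL
G21
G90
G0 X76.2733 Y62.1374
M3 S508
G1 X154.9841 Y11.4097 F2194
G1 X206.3862 Y77.1857
G1 X78.4745 Y17.3566
G1 X231.3937 Y87.7721
G1 X274.3697 Y20.5890
M5
G0 X36.9784 Y84.6760
M3 S508
G1 X101.6650 Y81.3968 F2194
G1 X159.1289 Y73.5838
G1 X209.3702 Y61.2368
M5
G0 X30.4068 Y66.9001
M3 S508
G1 X24.5205 Y77.0955 F2194
G1 X12.7479 Y77.0955
G1 X6.8616 Y66.9001
G1 X12.7479 Y56.7047
G1 X24.5205 Y56.7047
G1 X30.4068 Y66.9001
M5
G0 X209.3892 Y80.5914
M3 S508
G1 X178.5770 Y59.2784 F2194
G1 X144.5769 Y48.8328
G1 X107.3891 Y49.2548
M5
G0 X0.0000 Y0.0000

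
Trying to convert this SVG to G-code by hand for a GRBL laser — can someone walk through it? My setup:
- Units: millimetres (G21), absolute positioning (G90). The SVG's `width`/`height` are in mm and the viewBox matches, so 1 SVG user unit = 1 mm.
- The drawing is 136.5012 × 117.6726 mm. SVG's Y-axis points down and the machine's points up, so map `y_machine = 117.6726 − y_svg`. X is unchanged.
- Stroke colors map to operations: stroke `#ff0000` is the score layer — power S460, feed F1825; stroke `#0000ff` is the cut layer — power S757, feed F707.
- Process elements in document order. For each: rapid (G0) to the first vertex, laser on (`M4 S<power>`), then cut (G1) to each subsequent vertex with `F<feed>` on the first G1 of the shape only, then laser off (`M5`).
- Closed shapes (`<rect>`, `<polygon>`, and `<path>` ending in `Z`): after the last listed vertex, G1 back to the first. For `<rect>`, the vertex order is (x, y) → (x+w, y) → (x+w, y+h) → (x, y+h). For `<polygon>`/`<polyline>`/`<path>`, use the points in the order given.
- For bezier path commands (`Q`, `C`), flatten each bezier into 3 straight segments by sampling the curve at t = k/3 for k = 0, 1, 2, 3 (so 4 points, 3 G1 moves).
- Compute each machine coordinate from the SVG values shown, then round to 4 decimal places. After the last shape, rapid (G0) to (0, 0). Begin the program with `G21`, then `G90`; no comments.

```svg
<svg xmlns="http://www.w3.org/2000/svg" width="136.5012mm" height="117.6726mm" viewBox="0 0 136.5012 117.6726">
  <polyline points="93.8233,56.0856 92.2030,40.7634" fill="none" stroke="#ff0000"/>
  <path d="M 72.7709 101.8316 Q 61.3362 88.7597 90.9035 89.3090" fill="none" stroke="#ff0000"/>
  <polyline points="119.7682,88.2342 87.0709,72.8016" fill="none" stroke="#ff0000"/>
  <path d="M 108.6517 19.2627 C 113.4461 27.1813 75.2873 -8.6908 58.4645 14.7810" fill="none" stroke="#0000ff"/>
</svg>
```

G21
G90
G0 X93.8233 Y61.5870
M4 S460
G1 X92.2030 Y76.9092 F1825
M5
G0 X72.7709 Y15.8410
M4 S460
G1 X69.7035 Y23.0421 F1825
G1 X75.7477 Y27.2163
G1 X90.9035 Y28.3636
M5
G0 X119.7682 Y29.4384
M4 S460
G1 X87.0709 Y44.8710 F1825
M5
G0 X108.6517 Y98.4099
M4 S757
G1 X101.5094 Y101.2684 F707
G1 X80.0182 Y110.4019
G1 X58.4645 Y102.8916
M5
G0 X0.0000 Y0.0000

Since the viewBox matches the mm dimensions, user units are millimetres directly. The only transform is the Y-flip y_m = 117.6726 − y_svg.

Shape 1 is a line segment drawn with `<polyline>`. Its stroke #ff0000 means score at S460, F1825. After flipping Y the toolpath is (93.8233,61.5870) → (92.2030,76.9092).

Shape 2 is a quadratic bezier drawn with `<path>`. Its stroke #ff0000 means score at S460, F1825. After flipping Y the toolpath is (72.7709,15.8410) → (69.7035,23.0421) → (75.7477,27.2163) → (90.9035,28.3636).

Shape 3 is a line segment drawn with `<polyline>`. Its stroke #ff0000 means score at S460, F1825. After flipping Y the toolpath is (119.7682,29.4384) → (87.0709,44.8710).

Shape 4 is a cubic bezier drawn with `<path>`. Its stroke #0000ff means cut at S757, F707. After flipping Y the toolpath is (108.6517,98.4099) → (101.5094,101.2684) → (80.0182,110.4019) → (58.4645,102.8916).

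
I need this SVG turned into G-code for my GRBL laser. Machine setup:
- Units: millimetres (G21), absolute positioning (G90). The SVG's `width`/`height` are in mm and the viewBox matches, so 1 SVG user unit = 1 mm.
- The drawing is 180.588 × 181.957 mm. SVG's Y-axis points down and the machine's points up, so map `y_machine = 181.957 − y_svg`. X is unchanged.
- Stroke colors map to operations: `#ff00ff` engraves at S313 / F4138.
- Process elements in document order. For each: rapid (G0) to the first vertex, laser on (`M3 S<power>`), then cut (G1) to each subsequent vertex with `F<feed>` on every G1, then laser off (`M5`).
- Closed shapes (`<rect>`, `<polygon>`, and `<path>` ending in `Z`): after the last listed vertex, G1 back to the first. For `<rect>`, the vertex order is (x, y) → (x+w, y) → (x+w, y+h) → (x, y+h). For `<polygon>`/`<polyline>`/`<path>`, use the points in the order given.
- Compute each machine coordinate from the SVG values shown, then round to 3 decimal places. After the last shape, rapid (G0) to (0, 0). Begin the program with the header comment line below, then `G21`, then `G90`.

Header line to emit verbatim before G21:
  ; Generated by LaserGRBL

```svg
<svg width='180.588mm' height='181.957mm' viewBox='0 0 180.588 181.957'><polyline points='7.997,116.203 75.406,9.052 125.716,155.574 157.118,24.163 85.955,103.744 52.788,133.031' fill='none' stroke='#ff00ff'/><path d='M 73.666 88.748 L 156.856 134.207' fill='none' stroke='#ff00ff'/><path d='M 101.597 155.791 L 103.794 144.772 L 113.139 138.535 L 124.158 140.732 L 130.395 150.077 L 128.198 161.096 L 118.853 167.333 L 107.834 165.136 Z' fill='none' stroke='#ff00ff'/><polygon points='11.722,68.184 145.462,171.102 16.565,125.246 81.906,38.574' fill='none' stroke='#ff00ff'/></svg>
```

; Generated by LaserGRBL
G21
G90
G0 X7.997 Y65.754
M3 S313
G1 X75.406 Y172.905 F4138
G1 X125.716 Y26.383 F4138
G1 X157.118 Y157.794 F4138
G1 X85.955 Y78.213 F4138
G1 X52.788 Y48.926 F4138
M5
G0 X73.666 Y93.209
M3 S313
G1 X156.856 Y47.750 F4138
M5
G0 X101.597 Y26.166
M3 S313
G1 X103.794 Y37.185 F4138
G1 X113.139 Y43.422 F4138
G1 X124.158 Y41.225 F4138
G1 X130.395 Y31.880 F4138
G1 X128.198 Y20.861 F4138
G1 X118.853 Y14.624 F4138
G1 X107.834 Y16.821 F4138
G1 X101.597 Y26.166 F4138
M5
G0 X11.722 Y113.773
M3 S313
G1 X145.462 Y10.855 F4138
G1 X16.565 Y56.711 F4138
G1 X81.906 Y143.383 F4138
G1 X11.722 Y113.773 F4138
M5
G0 X0.000 Y0.000

Since the viewBox matches the mm dimensions, user units are millimetres directly. The only transform is the Y-flip y_m = 181.957 − y_svg.

Shape 1 is a open polyline drawn with `<polyline>`. Its stroke #ff00ff means engrave at S313, F4138. After flipping Y the toolpath is (7.997,65.754) → (75.406,172.905) → (125.716,26.383) → (157.118,157.794) → (85.955,78.213) → (52.788,48.926).

Shape 2 is a line segment drawn with `<path>`. Its stroke #ff00ff means engrave at S313, F4138. After flipping Y the toolpath is (73.666,93.209) → (156.856,47.750).

Shape 3 is a regular polygon drawn with `<path>`. Its stroke #ff00ff means engrave at S313, F4138. After flipping Y the toolpath is (101.597,26.166) → (103.794,37.185) → (113.139,43.422) → (124.158,41.225) → (130.395,31.880) → (128.198,20.861) → (118.853,14.624) → (107.834,16.821) → (101.597,26.166), returning to the start.

Shape 4 is a closed polygon drawn with `<polygon>`. Its stroke #ff00ff means engrave at S313, F4138. After flipping Y the toolpath is (11.722,113.773) → (145.462,10.855) → (16.565,56.711) → (81.906,143.383) → (11.722,113.773), returning to the start.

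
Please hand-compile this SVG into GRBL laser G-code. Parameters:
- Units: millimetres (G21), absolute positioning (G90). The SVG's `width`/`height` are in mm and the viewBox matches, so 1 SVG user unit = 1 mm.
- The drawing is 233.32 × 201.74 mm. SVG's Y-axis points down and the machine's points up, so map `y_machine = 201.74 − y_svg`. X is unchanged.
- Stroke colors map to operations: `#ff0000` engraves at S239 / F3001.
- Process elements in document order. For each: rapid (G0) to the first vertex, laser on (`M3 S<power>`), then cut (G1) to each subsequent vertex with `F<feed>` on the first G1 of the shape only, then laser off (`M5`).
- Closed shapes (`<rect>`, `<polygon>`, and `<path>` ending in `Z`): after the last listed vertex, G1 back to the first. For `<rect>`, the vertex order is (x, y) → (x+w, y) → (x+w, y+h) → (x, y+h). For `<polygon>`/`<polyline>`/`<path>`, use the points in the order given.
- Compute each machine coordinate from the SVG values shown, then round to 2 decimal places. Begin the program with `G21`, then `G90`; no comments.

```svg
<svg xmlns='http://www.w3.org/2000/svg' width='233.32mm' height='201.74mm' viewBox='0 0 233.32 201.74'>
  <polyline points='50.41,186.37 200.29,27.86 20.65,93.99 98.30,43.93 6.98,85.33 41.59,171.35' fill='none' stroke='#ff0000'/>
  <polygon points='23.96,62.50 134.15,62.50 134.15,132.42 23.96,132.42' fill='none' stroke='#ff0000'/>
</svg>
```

1 u = 1 mm; y_m = 201.74 − y.

[1] `<polyline>` open polyline, #ff0000→engrave S239 F3001: (50.41,15.37) → (200.29,173.88) → (20.65,107.75) → (98.30,157.81) → (6.98,116.41) → (41.59,30.39)

[2] `<polygon>` rectangle, #ff0000→engrave S239 F3001: (23.96,139.24) → (134.15,139.24) → (134.15,69.32) → (23.96,69.32) → (23.96,139.24) (closed)

G21
G90
G0 X50.41 Y15.37
M3 S239
G1 X200.29 Y173.88 F3001
G1 X20.65 Y107.75
G1 X98.30 Y157.81
G1 X6.98 Y116.41
G1 X41.59 Y30.39
M5
G0 X23.96 Y139.24
M3 S239
G1 X134.15 Y139.24 F3001
G1 X134.15 Y69.32
G1 X23.96 Y69.32
G1 X23.96 Y139.24
M5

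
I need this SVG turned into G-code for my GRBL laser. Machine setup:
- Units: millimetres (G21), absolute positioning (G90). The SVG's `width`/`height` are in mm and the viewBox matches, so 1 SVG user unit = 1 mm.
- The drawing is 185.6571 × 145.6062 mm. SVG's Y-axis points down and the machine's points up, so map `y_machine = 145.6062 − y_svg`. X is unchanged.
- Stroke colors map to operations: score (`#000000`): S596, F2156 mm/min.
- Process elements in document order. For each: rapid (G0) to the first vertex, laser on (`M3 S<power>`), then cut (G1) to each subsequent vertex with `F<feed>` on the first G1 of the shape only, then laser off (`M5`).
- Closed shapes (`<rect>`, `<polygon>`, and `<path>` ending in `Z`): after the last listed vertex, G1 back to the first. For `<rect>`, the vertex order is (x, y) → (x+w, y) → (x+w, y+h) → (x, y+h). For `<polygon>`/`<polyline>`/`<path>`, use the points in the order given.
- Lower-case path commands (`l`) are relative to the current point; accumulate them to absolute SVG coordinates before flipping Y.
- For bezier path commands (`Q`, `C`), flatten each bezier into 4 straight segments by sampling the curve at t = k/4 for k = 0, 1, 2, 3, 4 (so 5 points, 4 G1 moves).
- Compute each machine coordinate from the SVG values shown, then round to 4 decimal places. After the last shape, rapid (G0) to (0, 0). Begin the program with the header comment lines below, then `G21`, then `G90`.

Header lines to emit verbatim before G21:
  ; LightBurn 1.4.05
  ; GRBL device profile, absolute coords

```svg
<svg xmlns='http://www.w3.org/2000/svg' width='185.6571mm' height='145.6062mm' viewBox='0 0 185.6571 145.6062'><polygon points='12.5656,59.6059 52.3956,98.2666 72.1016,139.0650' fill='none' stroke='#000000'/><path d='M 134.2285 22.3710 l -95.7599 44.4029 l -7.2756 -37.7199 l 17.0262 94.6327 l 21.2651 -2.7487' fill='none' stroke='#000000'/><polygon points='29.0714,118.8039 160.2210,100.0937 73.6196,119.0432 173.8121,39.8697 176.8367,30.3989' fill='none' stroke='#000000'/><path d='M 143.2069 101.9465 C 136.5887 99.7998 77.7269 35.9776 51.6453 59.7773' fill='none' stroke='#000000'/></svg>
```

; LightBurn 1.4.05
; GRBL device profile, absolute coords
G21
G90
G0 X12.5656 Y86.0003
M3 S596
G1 X52.3956 Y47.3396 F2156
G1 X72.1016 Y6.5412
G1 X12.5656 Y86.0003
M5
G0 X134.2285 Y123.2352
M3 S596
G1 X38.4686 Y78.8323 F2156
G1 X31.1930 Y116.5522
G1 X48.2192 Y21.9195
G1 X69.4843 Y24.6682
M5
G0 X29.0714 Y26.8023
M3 S596
G1 X160.2210 Y45.5125 F2156
G1 X73.6196 Y26.5630
G1 X173.8121 Y105.7365
G1 X176.8367 Y115.2073
G1 X29.0714 Y26.8023
M5
G0 X143.2069 Y43.6597
M3 S596
G1 X129.7761 Y54.5011 F2156
G1 X104.7249 Y74.4742
G1 X76.0243 Y89.5823
G1 X51.6453 Y85.8289
M5
G0 X0.0000 Y0.0000

viewBox `0 0 185.6571 145.6062` with mm width/height → 1 unit = 1 mm. Flip: y_m = 145.6062 − y_svg.

**Shape 1** — `<polygon>` closed polygon, stroke `#000000` → score (S596, F2156). Machine vertices: (12.5656,86.0003) → (52.3956,47.3396) → (72.1016,6.5412) → (12.5656,86.0003). Closed: final G1 returns to the first vertex.

**Shape 2** — `<path>` open polyline, stroke `#000000` → score (S596, F2156). Machine vertices: (134.2285,123.2352) → (38.4686,78.8323) → (31.1930,116.5522) → (48.2192,21.9195) → (69.4843,24.6682). Open path.

**Shape 3** — `<polygon>` closed polygon, stroke `#000000` → score (S596, F2156). Machine vertices: (29.0714,26.8023) → (160.2210,45.5125) → (73.6196,26.5630) → (173.8121,105.7365) → (176.8367,115.2073) → (29.0714,26.8023). Closed: final G1 returns to the first vertex.

**Shape 4** — `<path>` cubic bezier, stroke `#000000` → score (S596, F2156). Control points (SVG): P0=(143.2069,101.9465), P1=(136.5887,99.7998), P2=(77.7269,35.9776), P3=(51.6453,59.7773); sampled at t=k/4. Machine vertices: (143.2069,43.6597) → (129.7761,54.5011) → (104.7249,74.4742) → (76.0243,89.5823) → (51.6453,85.8289). Open path.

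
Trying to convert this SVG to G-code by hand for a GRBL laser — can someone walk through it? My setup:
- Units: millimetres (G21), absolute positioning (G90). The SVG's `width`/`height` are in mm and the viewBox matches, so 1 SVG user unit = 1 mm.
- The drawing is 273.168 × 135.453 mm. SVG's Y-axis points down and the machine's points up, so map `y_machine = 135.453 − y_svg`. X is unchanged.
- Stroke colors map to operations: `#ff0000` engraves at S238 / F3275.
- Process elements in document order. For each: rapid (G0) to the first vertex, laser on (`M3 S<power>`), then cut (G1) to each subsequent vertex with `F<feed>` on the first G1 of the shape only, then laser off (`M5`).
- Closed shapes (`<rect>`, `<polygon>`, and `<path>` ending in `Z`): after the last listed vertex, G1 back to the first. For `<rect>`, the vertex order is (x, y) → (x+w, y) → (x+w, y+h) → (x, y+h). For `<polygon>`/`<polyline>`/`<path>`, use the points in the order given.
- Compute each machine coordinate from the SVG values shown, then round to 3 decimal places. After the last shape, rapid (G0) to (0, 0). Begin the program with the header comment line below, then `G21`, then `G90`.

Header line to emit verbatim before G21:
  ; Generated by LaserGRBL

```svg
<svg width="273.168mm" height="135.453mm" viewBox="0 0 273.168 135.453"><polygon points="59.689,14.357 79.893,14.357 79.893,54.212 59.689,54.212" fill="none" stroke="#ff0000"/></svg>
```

1 u = 1 mm; y_m = 135.453 − y.

[1] `<polygon>` rectangle, #ff0000→engrave S238 F3275: (59.689,121.096) → (79.893,121.096) → (79.893,81.241) → (59.689,81.241) → (59.689,121.096) (closed)

; Generated by LaserGRBL
G21
G90
G0 X59.689 Y121.096
M3 S238
G1 X79.893 Y121.096 F3275
G1 X79.893 Y81.241
G1 X59.689 Y81.241
G1 X59.689 Y121.096
M5
G0 X0.000 Y0.000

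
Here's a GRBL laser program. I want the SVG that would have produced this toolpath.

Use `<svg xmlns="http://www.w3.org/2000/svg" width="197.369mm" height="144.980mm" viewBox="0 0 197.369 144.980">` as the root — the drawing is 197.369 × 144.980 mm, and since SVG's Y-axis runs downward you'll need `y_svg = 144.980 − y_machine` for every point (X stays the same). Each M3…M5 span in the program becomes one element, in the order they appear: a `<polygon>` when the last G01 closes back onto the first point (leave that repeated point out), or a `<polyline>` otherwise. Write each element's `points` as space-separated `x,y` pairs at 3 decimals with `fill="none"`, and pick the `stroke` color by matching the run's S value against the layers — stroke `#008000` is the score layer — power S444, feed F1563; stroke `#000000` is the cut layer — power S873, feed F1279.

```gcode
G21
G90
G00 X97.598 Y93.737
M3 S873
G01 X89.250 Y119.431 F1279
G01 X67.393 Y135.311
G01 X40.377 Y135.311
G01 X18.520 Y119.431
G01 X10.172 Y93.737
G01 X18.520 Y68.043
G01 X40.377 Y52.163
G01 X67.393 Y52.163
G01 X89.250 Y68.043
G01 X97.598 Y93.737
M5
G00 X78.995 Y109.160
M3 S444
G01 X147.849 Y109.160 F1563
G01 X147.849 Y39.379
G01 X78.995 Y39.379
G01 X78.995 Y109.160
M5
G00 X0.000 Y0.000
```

Each laser-on run becomes one SVG element. Flip Y back into SVG space with y_svg = 144.980 − y_machine.

Run 1: S873 ⇒ cut layer `#000000`. The run returns to its start, so emit a `<polygon>` with points (Y-flipped): 97.598,51.243 89.250,25.549 67.393,9.669 40.377,9.669 18.520,25.549 10.172,51.243 18.520,76.937 40.377,92.817 67.393,92.817 89.250,76.937.

Run 2: power S444 maps to stroke `#008000` (score). The run returns to its start, so emit a `<polygon>` with points (Y-flipped): 78.995,35.820 147.849,35.820 147.849,105.601 78.995,105.601.

<svg xmlns="http://www.w3.org/2000/svg" width="197.369mm" height="144.980mm" viewBox="0 0 197.369 144.980">
  <polygon points="97.598,51.243 89.250,25.549 67.393,9.669 40.377,9.669 18.520,25.549 10.172,51.243 18.520,76.937 40.377,92.817 67.393,92.817 89.250,76.937" fill="none" stroke="#000000"/>
  <polygon points="78.995,35.820 147.849,35.820 147.849,105.601 78.995,105.601" fill="none" stroke="#008000"/>
</svg>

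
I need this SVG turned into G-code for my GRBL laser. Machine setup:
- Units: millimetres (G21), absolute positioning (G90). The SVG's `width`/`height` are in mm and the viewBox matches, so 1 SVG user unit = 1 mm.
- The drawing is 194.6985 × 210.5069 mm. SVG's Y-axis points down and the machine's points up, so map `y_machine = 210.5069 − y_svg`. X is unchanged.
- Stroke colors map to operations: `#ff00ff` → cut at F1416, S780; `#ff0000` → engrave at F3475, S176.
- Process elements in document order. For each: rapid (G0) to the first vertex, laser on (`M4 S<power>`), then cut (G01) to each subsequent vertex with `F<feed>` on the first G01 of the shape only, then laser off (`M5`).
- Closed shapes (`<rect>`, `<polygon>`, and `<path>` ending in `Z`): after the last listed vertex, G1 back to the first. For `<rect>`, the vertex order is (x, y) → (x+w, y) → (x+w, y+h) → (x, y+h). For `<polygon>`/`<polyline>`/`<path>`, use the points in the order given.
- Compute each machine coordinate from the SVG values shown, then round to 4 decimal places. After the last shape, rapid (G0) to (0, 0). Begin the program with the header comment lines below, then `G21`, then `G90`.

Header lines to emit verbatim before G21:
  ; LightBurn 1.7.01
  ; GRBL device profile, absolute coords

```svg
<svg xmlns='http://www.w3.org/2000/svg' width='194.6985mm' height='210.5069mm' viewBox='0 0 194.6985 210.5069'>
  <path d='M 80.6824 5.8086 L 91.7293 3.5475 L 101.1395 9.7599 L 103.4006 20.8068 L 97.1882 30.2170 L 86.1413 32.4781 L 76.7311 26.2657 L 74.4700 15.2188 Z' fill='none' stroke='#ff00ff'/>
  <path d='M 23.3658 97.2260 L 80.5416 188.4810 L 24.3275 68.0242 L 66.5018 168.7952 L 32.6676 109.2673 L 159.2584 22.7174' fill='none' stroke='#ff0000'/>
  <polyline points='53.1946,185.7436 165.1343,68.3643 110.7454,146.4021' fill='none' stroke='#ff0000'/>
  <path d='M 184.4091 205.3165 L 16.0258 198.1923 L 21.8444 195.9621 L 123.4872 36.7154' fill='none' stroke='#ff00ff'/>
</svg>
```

1 u = 1 mm; y_m = 210.5069 − y.

[1] `<path>` regular polygon, #ff00ff→cut S780 F1416: (80.6824,204.6983) → (91.7293,206.9594) → (101.1395,200.7470) → (103.4006,189.7001) → (97.1882,180.2899) → (86.1413,178.0288) → (76.7311,184.2412) → (74.4700,195.2881) → (80.6824,204.6983) (closed)

[2] `<path>` open polyline, #ff0000→engrave S176 F3475: (23.3658,113.2809) → (80.5416,22.0259) → (24.3275,142.4827) → (66.5018,41.7117) → (32.6676,101.2396) → (159.2584,187.7895)

[3] `<polyline>` open polyline, #ff0000→engrave S176 F3475: (53.1946,24.7633) → (165.1343,142.1426) → (110.7454,64.1048)

[4] `<path>` open polyline, #ff00ff→cut S780 F1416: (184.4091,5.1904) → (16.0258,12.3146) → (21.8444,14.5448) → (123.4872,173.7915)

; LightBurn 1.7.01
; GRBL device profile, absolute coords
G21
G90
G0 X80.6824 Y204.6983
M4 S780
G01 X91.7293 Y206.9594 F1416
G01 X101.1395 Y200.7470
G01 X103.4006 Y189.7001
G01 X97.1882 Y180.2899
G01 X86.1413 Y178.0288
G01 X76.7311 Y184.2412
G01 X74.4700 Y195.2881
G01 X80.6824 Y204.6983
M5
G0 X23.3658 Y113.2809
M4 S176
G01 X80.5416 Y22.0259 F3475
G01 X24.3275 Y142.4827
G01 X66.5018 Y41.7117
G01 X32.6676 Y101.2396
G01 X159.2584 Y187.7895
M5
G0 X53.1946 Y24.7633
M4 S176
G01 X165.1343 Y142.1426 F3475
G01 X110.7454 Y64.1048
M5
G0 X184.4091 Y5.1904
M4 S780
G01 X16.0258 Y12.3146 F1416
G01 X21.8444 Y14.5448
G01 X123.4872 Y173.7915
M5
G0 X0.0000 Y0.0000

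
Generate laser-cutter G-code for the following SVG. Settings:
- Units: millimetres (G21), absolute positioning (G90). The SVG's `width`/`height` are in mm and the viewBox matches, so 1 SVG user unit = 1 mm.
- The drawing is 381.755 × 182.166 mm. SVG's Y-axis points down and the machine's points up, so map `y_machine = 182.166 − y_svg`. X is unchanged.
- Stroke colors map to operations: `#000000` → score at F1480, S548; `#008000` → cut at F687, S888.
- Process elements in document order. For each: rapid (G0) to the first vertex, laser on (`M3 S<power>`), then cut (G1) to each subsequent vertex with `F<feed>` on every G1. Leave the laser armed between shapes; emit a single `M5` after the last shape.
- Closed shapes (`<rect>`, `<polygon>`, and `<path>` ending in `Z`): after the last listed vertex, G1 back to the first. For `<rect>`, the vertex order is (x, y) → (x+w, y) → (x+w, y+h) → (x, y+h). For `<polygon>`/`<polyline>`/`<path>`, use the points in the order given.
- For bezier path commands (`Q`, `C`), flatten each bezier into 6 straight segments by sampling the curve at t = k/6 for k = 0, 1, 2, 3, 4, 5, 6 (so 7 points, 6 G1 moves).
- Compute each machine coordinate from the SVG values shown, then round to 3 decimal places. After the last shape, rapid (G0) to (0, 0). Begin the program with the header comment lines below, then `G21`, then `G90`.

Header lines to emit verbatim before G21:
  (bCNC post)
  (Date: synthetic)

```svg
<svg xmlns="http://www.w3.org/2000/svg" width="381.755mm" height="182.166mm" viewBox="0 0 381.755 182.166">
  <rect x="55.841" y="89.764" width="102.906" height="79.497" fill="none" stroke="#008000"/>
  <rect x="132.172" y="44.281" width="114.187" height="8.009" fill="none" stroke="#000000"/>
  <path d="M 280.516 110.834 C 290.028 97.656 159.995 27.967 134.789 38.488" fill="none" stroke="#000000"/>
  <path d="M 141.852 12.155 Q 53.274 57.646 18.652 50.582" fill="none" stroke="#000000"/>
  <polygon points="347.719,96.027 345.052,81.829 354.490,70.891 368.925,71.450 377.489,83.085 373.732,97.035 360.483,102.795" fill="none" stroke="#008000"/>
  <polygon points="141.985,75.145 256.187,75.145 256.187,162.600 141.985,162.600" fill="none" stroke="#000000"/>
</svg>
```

(bCNC post)
(Date: synthetic)
G21
G90
G0 X55.841 Y92.402
M3 S888
G1 X158.747 Y92.402 F687
G1 X158.747 Y12.905 F687
G1 X55.841 Y12.905 F687
G1 X55.841 Y92.402 F687
G0 X132.172 Y137.885
M3 S548
G1 X246.359 Y137.885 F1480
G1 X246.359 Y129.876 F1480
G1 X132.172 Y129.876 F1480
G1 X132.172 Y137.885 F1480
G0 X280.516 Y71.332
M3 S548
G1 X274.775 Y81.997 F1480
G1 X252.564 Y98.283 F1480
G1 X220.672 Y116.392 F1480
G1 X185.887 Y132.526 F1480
G1 X154.996 Y142.887 F1480
G1 X134.789 Y143.678 F1480
G0 X141.852 Y170.011
M3 S548
G1 X113.825 Y156.307 F1480
G1 X88.795 Y145.523 F1480
G1 X66.763 Y137.659 F1480
G1 X47.728 Y132.714 F1480
G1 X31.691 Y130.689 F1480
G1 X18.652 Y131.584 F1480
G0 X347.719 Y86.139
M3 S888
G1 X345.052 Y100.337 F687
G1 X354.490 Y111.275 F687
G1 X368.925 Y110.716 F687
G1 X377.489 Y99.081 F687
G1 X373.732 Y85.131 F687
G1 X360.483 Y79.371 F687
G1 X347.719 Y86.139 F687
G0 X141.985 Y107.021
M3 S548
G1 X256.187 Y107.021 F1480
G1 X256.187 Y19.566 F1480
G1 X141.985 Y19.566 F1480
G1 X141.985 Y107.021 F1480
M5
G0 X0.000 Y0.000

viewBox `0 0 381.755 182.166` with mm width/height → 1 unit = 1 mm. Flip: y_m = 182.166 − y_svg.

**Shape 1** — `<rect>` rectangle, stroke `#008000` → cut (S888, F687). Machine vertices: (55.841,92.402) → (158.747,92.402) → (158.747,12.905) → (55.841,12.905) → (55.841,92.402). Closed: final G1 returns to the first vertex.

**Shape 2** — `<rect>` rectangle, stroke `#000000` → score (S548, F1480). Machine vertices: (132.172,137.885) → (246.359,137.885) → (246.359,129.876) → (132.172,129.876) → (132.172,137.885). Closed: final G1 returns to the first vertex.

**Shape 3** — `<path>` cubic bezier, stroke `#000000` → score (S548, F1480). Control points (SVG): P0=(280.516,110.834), P1=(290.028,97.656), P2=(159.995,27.967), P3=(134.789,38.488); sampled at t=k/6. Machine vertices: (280.516,71.332) → (274.775,81.997) → (252.564,98.283) → (220.672,116.392) → (185.887,132.526) → (154.996,142.887) → (134.789,143.678). Open path.

**Shape 4** — `<path>` quadratic bezier, stroke `#000000` → score (S548, F1480). Control points (SVG): P0=(141.852,12.155), P1=(53.274,57.646), P2=(18.652,50.582); sampled at t=k/6. Machine vertices: (141.852,170.011) → (113.825,156.307) → (88.795,145.523) → (66.763,137.659) → (47.728,132.714) → (31.691,130.689) → (18.652,131.584). Open path.

**Shape 5** — `<polygon>` regular polygon, stroke `#008000` → cut (S888, F687). Machine vertices: (347.719,86.139) → (345.052,100.337) → (354.490,111.275) → (368.925,110.716) → (377.489,99.081) → (373.732,85.131) → (360.483,79.371) → (347.719,86.139). Closed: final G1 returns to the first vertex.

**Shape 6** — `<polygon>` rectangle, stroke `#000000` → score (S548, F1480). Machine vertices: (141.985,107.021) → (256.187,107.021) → (256.187,19.566) → (141.985,19.566) → (141.985,107.021). Closed: final G1 returns to the first vertex.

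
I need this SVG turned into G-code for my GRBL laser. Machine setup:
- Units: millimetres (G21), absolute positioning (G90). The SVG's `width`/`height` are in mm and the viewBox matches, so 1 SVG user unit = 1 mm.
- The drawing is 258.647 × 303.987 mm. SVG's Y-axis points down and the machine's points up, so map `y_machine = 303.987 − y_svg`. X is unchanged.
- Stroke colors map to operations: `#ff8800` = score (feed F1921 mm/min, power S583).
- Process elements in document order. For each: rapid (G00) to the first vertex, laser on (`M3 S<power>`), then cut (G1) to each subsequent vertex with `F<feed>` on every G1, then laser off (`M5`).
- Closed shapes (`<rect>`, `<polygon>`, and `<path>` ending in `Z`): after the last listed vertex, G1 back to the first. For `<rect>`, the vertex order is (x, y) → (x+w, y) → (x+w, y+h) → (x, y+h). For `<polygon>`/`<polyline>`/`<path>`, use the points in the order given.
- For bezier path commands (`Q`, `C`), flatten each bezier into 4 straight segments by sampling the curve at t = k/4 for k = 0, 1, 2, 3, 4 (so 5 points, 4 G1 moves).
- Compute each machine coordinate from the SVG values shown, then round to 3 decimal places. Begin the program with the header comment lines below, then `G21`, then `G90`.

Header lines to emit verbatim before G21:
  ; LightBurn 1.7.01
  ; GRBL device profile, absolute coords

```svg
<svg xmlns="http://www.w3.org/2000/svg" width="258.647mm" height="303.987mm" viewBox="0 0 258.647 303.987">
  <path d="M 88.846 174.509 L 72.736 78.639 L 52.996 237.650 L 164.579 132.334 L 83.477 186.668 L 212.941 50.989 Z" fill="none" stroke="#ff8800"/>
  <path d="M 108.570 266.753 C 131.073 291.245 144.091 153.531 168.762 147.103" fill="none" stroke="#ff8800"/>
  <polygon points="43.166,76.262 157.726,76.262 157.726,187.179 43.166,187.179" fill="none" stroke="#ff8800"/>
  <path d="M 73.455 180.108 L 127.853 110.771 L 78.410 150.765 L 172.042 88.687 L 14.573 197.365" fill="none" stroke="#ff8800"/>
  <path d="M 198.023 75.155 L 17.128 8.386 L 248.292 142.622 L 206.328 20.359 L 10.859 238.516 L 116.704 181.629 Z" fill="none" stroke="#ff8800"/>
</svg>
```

; LightBurn 1.7.01
; GRBL device profile, absolute coords
G21
G90
G00 X88.846 Y129.478
M3 S583
G1 X72.736 Y225.348 F1921
G1 X52.996 Y66.337 F1921
G1 X164.579 Y171.653 F1921
G1 X83.477 Y117.319 F1921
G1 X212.941 Y252.998 F1921
G1 X88.846 Y129.478 F1921
M5
G00 X108.570 Y37.234
M3 S583
G1 X123.999 Y44.693 F1921
G1 X137.853 Y85.464 F1921
G1 X152.113 Y132.033 F1921
G1 X168.762 Y156.884 F1921
M5
G00 X43.166 Y227.725
M3 S583
G1 X157.726 Y227.725 F1921
G1 X157.726 Y116.808 F1921
G1 X43.166 Y116.808 F1921
G1 X43.166 Y227.725 F1921
M5
G00 X73.455 Y123.879
M3 S583
G1 X127.853 Y193.216 F1921
G1 X78.410 Y153.222 F1921
G1 X172.042 Y215.300 F1921
G1 X14.573 Y106.622 F1921
M5
G00 X198.023 Y228.832
M3 S583
G1 X17.128 Y295.601 F1921
G1 X248.292 Y161.365 F1921
G1 X206.328 Y283.628 F1921
G1 X10.859 Y65.471 F1921
G1 X116.704 Y122.358 F1921
G1 X198.023 Y228.832 F1921
M5

1 u = 1 mm; y_m = 303.987 − y.

[1] `<path>` closed polygon, #ff8800→score S583 F1921: (88.846,129.478) → (72.736,225.348) → (52.996,66.337) → (164.579,171.653) → (83.477,117.319) → (212.941,252.998) → (88.846,129.478) (closed)

[2] `<path>` cubic bezier, #ff8800→score S583 F1921: (108.570,37.234) → (123.999,44.693) → (137.853,85.464) → (152.113,132.033) → (168.762,156.884)

[3] `<polygon>` rectangle, #ff8800→score S583 F1921: (43.166,227.725) → (157.726,227.725) → (157.726,116.808) → (43.166,116.808) → (43.166,227.725) (closed)

[4] `<path>` open polyline, #ff8800→score S583 F1921: (73.455,123.879) → (127.853,193.216) → (78.410,153.222) → (172.042,215.300) → (14.573,106.622)

[5] `<path>` closed polygon, #ff8800→score S583 F1921: (198.023,228.832) → (17.128,295.601) → (248.292,161.365) → (206.328,283.628) → (10.859,65.471) → (116.704,122.358) → (198.023,228.832) (closed)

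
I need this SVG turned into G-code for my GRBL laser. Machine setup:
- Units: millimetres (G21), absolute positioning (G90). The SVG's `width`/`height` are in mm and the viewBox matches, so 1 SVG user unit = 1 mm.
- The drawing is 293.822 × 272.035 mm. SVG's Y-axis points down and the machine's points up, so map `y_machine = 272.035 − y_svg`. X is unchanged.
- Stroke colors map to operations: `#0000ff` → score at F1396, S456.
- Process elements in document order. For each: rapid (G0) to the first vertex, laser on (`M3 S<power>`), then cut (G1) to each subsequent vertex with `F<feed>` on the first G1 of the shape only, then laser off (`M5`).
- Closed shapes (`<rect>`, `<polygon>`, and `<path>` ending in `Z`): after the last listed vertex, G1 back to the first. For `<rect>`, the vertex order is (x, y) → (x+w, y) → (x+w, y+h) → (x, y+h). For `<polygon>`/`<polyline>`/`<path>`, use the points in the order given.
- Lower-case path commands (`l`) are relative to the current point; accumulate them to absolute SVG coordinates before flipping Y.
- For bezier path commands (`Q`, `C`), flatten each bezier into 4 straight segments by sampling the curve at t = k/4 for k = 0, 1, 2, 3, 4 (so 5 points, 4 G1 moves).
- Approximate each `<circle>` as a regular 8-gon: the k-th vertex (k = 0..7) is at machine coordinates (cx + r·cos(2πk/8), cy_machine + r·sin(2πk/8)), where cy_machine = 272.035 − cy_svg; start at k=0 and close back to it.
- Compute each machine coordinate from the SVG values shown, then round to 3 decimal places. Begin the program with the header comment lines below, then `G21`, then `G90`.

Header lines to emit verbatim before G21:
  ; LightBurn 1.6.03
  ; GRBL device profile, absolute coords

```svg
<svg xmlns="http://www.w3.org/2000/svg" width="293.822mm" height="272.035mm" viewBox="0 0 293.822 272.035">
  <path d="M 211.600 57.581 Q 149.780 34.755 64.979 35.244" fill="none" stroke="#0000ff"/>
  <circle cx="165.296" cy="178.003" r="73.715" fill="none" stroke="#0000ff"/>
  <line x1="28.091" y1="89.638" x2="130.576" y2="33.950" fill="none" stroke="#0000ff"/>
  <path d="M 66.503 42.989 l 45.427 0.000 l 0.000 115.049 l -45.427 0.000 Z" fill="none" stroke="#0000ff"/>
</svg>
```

; LightBurn 1.6.03
; GRBL device profile, absolute coords
G21
G90
G0 X211.600 Y214.454
M3 S456
G1 X179.254 Y224.410 F1396
G1 X144.035 Y231.451
G1 X105.943 Y235.578
G1 X64.979 Y236.791
M5
G0 X239.011 Y94.032
M3 S456
G1 X217.420 Y146.156 F1396
G1 X165.296 Y167.747
G1 X113.172 Y146.156
G1 X91.581 Y94.032
G1 X113.172 Y41.908
G1 X165.296 Y20.317
G1 X217.420 Y41.908
G1 X239.011 Y94.032
M5
G0 X28.091 Y182.397
M3 S456
G1 X130.576 Y238.085 F1396
M5
G0 X66.503 Y229.046
M3 S456
G1 X111.930 Y229.046 F1396
G1 X111.930 Y113.997
G1 X66.503 Y113.997
G1 X66.503 Y229.046
M5

Since the viewBox matches the mm dimensions, user units are millimetres directly. The only transform is the Y-flip y_m = 272.035 − y_svg.

Shape 1 is a quadratic bezier drawn with `<path>`. Its stroke #0000ff means score at S456, F1396. After flipping Y the toolpath is (211.600,214.454) → (179.254,224.410) → (144.035,231.451) → (105.943,235.578) → (64.979,236.791).

Shape 2 is a circle drawn with `<circle>`. Its stroke #0000ff means score at S456, F1396. After flipping Y the toolpath is (239.011,94.032) → (217.420,146.156) → (165.296,167.747) → (113.172,146.156) → (91.581,94.032) → (113.172,41.908) → (165.296,20.317) → (217.420,41.908) → (239.011,94.032), returning to the start.

Shape 3 is a line segment drawn with `<line>`. Its stroke #0000ff means score at S456, F1396. After flipping Y the toolpath is (28.091,182.397) → (130.576,238.085).

Shape 4 is a rectangle drawn with `<path>`. Its stroke #0000ff means score at S456, F1396. After flipping Y the toolpath is (66.503,229.046) → (111.930,229.046) → (111.930,113.997) → (66.503,113.997) → (66.503,229.046), returning to the start.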